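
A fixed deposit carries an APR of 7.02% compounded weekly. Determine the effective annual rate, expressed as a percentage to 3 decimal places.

7.267%

EAR = (1 + 0.0702/52)^52 − 1.
= (1 + 0.001350)^52 − 1 = 1.072672 − 1 = 7.267%.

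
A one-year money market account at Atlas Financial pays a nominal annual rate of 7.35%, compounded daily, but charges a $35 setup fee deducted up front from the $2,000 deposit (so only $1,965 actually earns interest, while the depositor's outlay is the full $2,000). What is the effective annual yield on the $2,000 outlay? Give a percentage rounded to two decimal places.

Value after one year: 1,965 × (1 + 0.0735/365)^365 = 1,965 × 1.076261 = $2,114.85.
Effective yield on the $2,000 outlay: 2,114.85 / 2,000 − 1 = 0.057426 = 5.74%.

5.74%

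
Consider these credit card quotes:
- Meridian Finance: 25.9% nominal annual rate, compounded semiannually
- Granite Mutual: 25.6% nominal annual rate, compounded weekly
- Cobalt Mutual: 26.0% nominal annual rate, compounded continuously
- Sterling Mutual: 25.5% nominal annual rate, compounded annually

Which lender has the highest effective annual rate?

Meridian Finance: (1 + 0.259/2)^2 − 1 = 27.577%
Granite Mutual: (1 + 0.256/52)^52 − 1 = 29.094%
Cobalt Mutual: e^0.260 − 1 = 29.693%
Sterling Mutual: compounded annually, EAR = 25.500%
The highest effective annual rate is Cobalt Mutual at 29.693%.

Cobalt Mutual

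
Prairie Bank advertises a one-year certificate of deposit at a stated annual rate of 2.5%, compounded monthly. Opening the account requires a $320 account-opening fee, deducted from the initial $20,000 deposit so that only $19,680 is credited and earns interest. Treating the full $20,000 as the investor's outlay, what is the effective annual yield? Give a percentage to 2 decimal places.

0.89%

Value after one year: 19,680 × (1 + 0.025/12)^12 = 19,680 × 1.025288 = $20,177.68.
Effective yield on the $20,000 outlay: 20,177.68 / 20,000 − 1 = 0.008884 = 0.89%.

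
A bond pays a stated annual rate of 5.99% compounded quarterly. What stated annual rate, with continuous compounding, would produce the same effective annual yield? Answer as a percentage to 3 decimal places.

5.946%

EAR = (1 + 0.0599/4)^4 − 1 = 0.061259.
Equivalent continuous rate: r = ln(1 + 0.061259) = 0.059456 = 5.946%.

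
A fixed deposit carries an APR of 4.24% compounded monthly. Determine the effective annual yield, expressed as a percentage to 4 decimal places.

4.3234%

EAR = (1 + 0.0424/12)^12 − 1.
= 1.043234 − 1 = 4.3234%.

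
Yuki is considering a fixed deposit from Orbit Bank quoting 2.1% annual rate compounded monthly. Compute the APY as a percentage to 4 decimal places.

2.1203%

EAR = (1 + 0.021/12)^12 − 1.
= 1.021203 − 1 = 2.1203%.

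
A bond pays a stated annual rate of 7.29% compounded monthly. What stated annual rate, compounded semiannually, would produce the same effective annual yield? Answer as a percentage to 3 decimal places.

EAR = (1 + 0.0729/12)^12 − 1 = 0.075386.
Solve (1 + r/2)^2 = 1.075386: r/2 = 1.075386^(1/2) − 1 = 0.037008, so r = 0.074016 = 7.402%.

7.402%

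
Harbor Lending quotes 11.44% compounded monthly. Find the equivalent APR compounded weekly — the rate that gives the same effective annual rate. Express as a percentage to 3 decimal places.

11.398%

EAR = (1 + 0.1144/12)^12 − 1 = 0.120593.
Solve (1 + r/52)^52 = 1.120593: r/52 = 1.120593^(1/52) − 1 = 0.002192, so r = 0.113983 = 11.398%.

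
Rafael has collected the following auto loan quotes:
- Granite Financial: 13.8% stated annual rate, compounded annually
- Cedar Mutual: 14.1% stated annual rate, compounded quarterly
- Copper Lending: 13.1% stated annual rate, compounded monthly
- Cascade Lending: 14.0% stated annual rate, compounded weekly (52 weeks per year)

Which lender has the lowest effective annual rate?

Granite Financial

Granite Financial: compounded annually, EAR = 13.800%
Cedar Mutual: (1 + 0.141/4)^4 − 1 = 14.863%
Copper Lending: (1 + 0.131/12)^12 − 1 = 13.916%
Cascade Lending: (1 + 0.140/52)^52 − 1 = 15.006%
The lowest effective annual rate is Granite Financial at 13.800%.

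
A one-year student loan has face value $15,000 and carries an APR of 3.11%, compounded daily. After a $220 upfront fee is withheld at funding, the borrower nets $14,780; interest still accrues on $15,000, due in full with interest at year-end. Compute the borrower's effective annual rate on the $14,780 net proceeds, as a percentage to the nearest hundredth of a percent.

4.69%

Amount owed after one year: 15,000 × (1 + 0.0311/365)^365 = 15,000 × 1.031587 = $15,473.81.
Effective rate on net proceeds: 15,473.81 / 14,780 − 1 = 0.046942 = 4.69%.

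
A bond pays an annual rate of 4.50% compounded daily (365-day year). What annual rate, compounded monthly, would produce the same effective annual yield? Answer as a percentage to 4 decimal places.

4.5082%

EAR = (1 + 0.0450/365)^365 − 1 = 0.046025.
Solve (1 + r/12)^12 = 1.046025: r/12 = 1.046025^(1/12) − 1 = 0.003757, so r = 0.045082 = 4.5082%.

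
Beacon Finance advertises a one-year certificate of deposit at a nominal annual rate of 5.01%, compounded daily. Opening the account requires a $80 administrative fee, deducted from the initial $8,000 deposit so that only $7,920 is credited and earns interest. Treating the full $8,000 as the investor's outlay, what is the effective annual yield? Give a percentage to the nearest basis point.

4.09%

Value after one year: 7,920 × (1 + 0.0501/365)^365 = 7,920 × 1.051373 = $8,326.87.
Effective yield on the $8,000 outlay: 8,326.87 / 8,000 − 1 = 0.040859 = 4.09%.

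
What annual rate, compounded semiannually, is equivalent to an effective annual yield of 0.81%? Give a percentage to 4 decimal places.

(1 + r/2)^2 − 1 = 0.0081, so 1 + r/2 = 1.0081^(1/2).
r/2 = 0.004042, so r = 0.008084 = 0.8084%.

0.8084%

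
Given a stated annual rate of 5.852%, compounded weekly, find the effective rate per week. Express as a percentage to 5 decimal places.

0.11254%

With a nominal annual rate compounded weekly, the periodic rate is the nominal rate divided by 52.
i = 0.05852 / 52 = 0.0011254 = 0.11254%.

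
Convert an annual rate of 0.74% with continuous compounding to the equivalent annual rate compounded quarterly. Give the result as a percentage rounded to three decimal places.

0.741%

EAR under continuous compounding: e^0.0074 − 1 = 0.007427.
Solve (1 + r/4)^4 = 1.007427: r/4 = 1.007427^(1/4) − 1 = 0.001852, so r = 0.007407 = 0.741%.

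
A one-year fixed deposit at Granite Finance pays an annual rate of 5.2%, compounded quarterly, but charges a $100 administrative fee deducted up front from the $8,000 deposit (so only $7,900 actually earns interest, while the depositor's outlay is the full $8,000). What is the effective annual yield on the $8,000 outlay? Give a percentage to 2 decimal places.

3.99%

Value after one year: 7,900 × (1 + 0.052/4)^4 = 7,900 × 1.053023 = $8,318.88.
Effective yield on the $8,000 outlay: 8,318.88 / 8,000 − 1 = 0.039860 = 3.99%.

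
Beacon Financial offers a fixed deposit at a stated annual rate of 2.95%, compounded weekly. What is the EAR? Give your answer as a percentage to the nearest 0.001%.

EAR = (1 + 0.0295/52)^52 − 1.
= 1.029931 − 1 = 2.993%.

2.993%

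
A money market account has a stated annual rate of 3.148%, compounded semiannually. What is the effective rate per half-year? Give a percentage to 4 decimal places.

1.5740%

With a nominal annual rate compounded semiannually, the periodic rate is the nominal rate divided by 2.
i = 0.03148 / 2 = 0.0157400 = 1.5740%.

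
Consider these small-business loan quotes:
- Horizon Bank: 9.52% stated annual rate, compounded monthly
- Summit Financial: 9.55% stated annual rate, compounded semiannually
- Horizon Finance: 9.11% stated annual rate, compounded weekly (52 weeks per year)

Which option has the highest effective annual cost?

Horizon Bank

Horizon Bank: (1 + 0.0952/12)^12 − 1 = 9.947%
Summit Financial: (1 + 0.0955/2)^2 − 1 = 9.778%
Horizon Finance: (1 + 0.0911/52)^52 − 1 = 9.529%
The highest effective annual rate is Horizon Bank at 9.947%.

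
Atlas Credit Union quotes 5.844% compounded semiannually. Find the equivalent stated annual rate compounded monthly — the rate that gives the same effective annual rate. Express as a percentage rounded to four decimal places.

5.7741%

EAR = (1 + 0.05844/2)^2 − 1 = 0.059294.
Solve (1 + r/12)^12 = 1.059294: r/12 = 1.059294^(1/12) − 1 = 0.004812, so r = 0.057741 = 5.7741%.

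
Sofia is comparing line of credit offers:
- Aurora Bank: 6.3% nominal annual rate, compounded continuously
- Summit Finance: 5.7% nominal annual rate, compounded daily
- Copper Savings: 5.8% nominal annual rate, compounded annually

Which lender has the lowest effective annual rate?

Copper Savings

Aurora Bank: e^0.063 − 1 = 6.503%
Summit Finance: (1 + 0.057/365)^365 − 1 = 5.865%
Copper Savings: compounded annually, EAR = 5.800%
The lowest effective annual rate is Copper Savings at 5.800%.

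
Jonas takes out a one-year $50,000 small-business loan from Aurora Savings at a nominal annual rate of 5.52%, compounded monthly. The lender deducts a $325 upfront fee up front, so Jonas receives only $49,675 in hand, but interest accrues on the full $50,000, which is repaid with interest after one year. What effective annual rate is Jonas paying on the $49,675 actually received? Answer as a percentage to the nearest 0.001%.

Amount owed after one year: 50,000 × (1 + 0.0552/12)^12 = 50,000 × 1.056618 = $52,830.91.
Effective rate on net proceeds: 52,830.91 / 49,675 − 1 = 0.063531 = 6.353%.

6.353%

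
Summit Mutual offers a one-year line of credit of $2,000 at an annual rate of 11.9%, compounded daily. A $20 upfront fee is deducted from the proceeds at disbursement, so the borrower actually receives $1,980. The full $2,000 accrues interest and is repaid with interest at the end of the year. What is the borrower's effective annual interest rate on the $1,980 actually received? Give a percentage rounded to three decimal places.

13.773%

Amount owed after one year: 2,000 × (1 + 0.119/365)^365 = 2,000 × 1.126348 = $2,252.70.
Effective rate on net proceeds: 2,252.70 / 1,980 − 1 = 0.137725 = 13.773%.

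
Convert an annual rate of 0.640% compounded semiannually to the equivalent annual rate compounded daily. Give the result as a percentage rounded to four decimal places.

0.6390%

EAR = (1 + 0.00640/2)^2 − 1 = 0.006410.
Solve (1 + r/365)^365 = 1.006410: r/365 = 1.006410^(1/365) − 1 = 0.000018, so r = 0.006390 = 0.6390%.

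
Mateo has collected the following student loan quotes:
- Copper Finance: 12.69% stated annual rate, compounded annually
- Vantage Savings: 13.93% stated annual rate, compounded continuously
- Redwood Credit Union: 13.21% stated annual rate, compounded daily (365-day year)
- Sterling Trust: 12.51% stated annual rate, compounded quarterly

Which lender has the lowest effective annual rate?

Copper Finance

Copper Finance: compounded annually, EAR = 12.690%
Vantage Savings: e^0.1393 − 1 = 14.947%
Redwood Credit Union: (1 + 0.1321/365)^365 − 1 = 14.120%
Sterling Trust: (1 + 0.1251/4)^4 − 1 = 13.109%
The lowest effective annual rate is Copper Finance at 12.690%.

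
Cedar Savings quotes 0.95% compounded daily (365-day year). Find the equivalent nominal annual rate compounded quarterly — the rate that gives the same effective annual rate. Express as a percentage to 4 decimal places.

EAR = (1 + 0.0095/365)^365 − 1 = 0.009545.
Solve (1 + r/4)^4 = 1.009545: r/4 = 1.009545^(1/4) − 1 = 0.002378, so r = 0.009511 = 0.9511%.

0.9511%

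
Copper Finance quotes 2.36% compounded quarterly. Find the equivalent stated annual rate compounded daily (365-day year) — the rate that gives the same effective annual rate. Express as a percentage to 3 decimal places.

2.353%

EAR = (1 + 0.0236/4)^4 − 1 = 0.023810.
Solve (1 + r/365)^365 = 1.023810: r/365 = 1.023810^(1/365) − 1 = 0.000064, so r = 0.023531 = 2.353%.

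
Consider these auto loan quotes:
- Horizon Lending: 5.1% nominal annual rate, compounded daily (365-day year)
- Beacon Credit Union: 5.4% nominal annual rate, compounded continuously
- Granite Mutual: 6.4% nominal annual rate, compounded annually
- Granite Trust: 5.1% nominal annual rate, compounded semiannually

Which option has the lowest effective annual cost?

Granite Trust

Horizon Lending: (1 + 0.051/365)^365 − 1 = 5.232%
Beacon Credit Union: e^0.054 − 1 = 5.548%
Granite Mutual: compounded annually, EAR = 6.400%
Granite Trust: (1 + 0.051/2)^2 − 1 = 5.165%
The lowest effective annual rate is Granite Trust at 5.165%.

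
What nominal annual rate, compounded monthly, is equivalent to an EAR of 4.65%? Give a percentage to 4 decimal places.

(1 + r/12)^12 − 1 = 0.0465, so 1 + r/12 = 1.0465^(1/12).
r/12 = 0.003795, so r = 0.045537 = 4.5537%.

4.5537%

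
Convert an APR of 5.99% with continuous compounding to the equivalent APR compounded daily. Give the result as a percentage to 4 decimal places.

EAR under continuous compounding: e^0.0599 − 1 = 0.061730.
Solve (1 + r/365)^365 = 1.061730: r/365 = 1.061730^(1/365) − 1 = 0.000164, so r = 0.059905 = 5.9905%.

5.9905%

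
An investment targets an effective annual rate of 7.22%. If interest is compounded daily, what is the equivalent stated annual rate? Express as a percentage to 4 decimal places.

6.9719%

(1 + r/365)^365 − 1 = 0.0722, so 1 + r/365 = 1.0722^(1/365).
r/365 = 0.000191, so r = 0.069719 = 6.9719%.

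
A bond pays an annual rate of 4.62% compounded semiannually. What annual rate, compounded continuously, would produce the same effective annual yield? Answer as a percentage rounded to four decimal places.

4.5674%

EAR = (1 + 0.0462/2)^2 − 1 = 0.046734.
Equivalent continuous rate: r = ln(1 + 0.046734) = 0.045674 = 4.5674%.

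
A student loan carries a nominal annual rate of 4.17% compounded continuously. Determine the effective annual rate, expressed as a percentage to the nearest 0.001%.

With continuous compounding, EAR = e^0.0417 − 1.
e^0.0417 = 1.042582, so EAR = 0.042582 = 4.258%.

4.258%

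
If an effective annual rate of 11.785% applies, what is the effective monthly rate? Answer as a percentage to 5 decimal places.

0.93272%

The per-month rate i satisfies (1 + i)^12 = 1 + 0.11785.
i = 1.11785^(1/12) − 1 = 0.0093272 = 0.93272%.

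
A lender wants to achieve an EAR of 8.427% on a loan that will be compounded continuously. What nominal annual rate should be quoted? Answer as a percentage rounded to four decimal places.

8.0907%

Continuous: nominal r satisfies e^r − 1 = 0.08427.
r = ln(1 + 0.08427) = ln(1.08427) = 0.080907 = 8.0907%.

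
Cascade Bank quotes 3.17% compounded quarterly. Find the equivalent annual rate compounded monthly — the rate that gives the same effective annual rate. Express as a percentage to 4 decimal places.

3.1617%

EAR = (1 + 0.0317/4)^4 − 1 = 0.032079.
Solve (1 + r/12)^12 = 1.032079: r/12 = 1.032079^(1/12) − 1 = 0.002635, so r = 0.031617 = 3.1617%.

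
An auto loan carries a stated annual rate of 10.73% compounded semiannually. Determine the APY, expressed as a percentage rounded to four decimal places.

EAR = (1 + 0.1073/2)^2 − 1.
= (1 + 0.053650)^2 − 1 = 1.110178 − 1 = 11.0178%.

11.0178%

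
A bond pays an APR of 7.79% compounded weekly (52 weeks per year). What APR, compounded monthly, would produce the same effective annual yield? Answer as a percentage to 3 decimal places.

7.809%

EAR = (1 + 0.0779/52)^52 − 1 = 0.080952.
Solve (1 + r/12)^12 = 1.080952: r/12 = 1.080952^(1/12) − 1 = 0.006508, so r = 0.078095 = 7.809%.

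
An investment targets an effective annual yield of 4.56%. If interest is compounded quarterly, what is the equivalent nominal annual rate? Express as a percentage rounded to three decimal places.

(1 + r/4)^4 − 1 = 0.0456, so 1 + r/4 = 1.0456^(1/4).
r/4 = 0.011210, so r = 0.044840 = 4.484%.

4.484%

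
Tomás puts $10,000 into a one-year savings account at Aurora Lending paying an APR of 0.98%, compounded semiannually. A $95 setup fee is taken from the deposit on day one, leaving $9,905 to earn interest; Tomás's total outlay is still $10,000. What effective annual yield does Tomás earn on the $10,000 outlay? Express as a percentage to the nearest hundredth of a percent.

0.02%

Value after one year: 9,905 × (1 + 0.0098/2)^2 = 9,905 × 1.009824 = $10,002.31.
Effective yield on the $10,000 outlay: 10,002.31 / 10,000 − 1 = 0.000231 = 0.02%.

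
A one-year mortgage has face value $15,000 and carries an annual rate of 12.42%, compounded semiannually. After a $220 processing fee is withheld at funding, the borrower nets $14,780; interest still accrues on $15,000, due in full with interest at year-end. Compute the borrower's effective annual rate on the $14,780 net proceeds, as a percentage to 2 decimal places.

Amount owed after one year: 15,000 × (1 + 0.1242/2)^2 = 15,000 × 1.128056 = $16,920.85.
Effective rate on net proceeds: 16,920.85 / 14,780 − 1 = 0.144848 = 14.48%.

14.48%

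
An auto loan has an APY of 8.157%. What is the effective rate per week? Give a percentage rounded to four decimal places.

0.1509%

The per-week rate i satisfies (1 + i)^52 = 1 + 0.08157.
i = 1.08157^(1/52) − 1 = 0.0015091 = 0.1509%.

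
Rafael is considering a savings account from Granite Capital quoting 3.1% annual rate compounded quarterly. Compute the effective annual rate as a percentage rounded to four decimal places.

EAR = (1 + 0.031/4)^4 − 1.
= 1.031362 − 1 = 3.1362%.

3.1362%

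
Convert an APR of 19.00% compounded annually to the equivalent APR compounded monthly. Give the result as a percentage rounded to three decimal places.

Compounded annually, EAR = nominal = 0.190000.
Solve (1 + r/12)^12 = 1.190000: r/12 = 1.190000^(1/12) − 1 = 0.014602, so r = 0.175220 = 17.522%.

17.522%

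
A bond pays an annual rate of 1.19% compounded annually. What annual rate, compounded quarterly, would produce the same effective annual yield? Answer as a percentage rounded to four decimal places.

Compounded annually, EAR = nominal = 0.011900.
Solve (1 + r/4)^4 = 1.011900: r/4 = 1.011900^(1/4) − 1 = 0.002962, so r = 0.011847 = 1.1847%.

1.1847%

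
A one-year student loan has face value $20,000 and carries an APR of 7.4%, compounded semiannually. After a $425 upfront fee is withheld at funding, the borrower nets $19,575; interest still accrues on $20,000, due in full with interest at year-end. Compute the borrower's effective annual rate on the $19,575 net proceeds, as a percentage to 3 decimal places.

9.872%

Amount owed after one year: 20,000 × (1 + 0.074/2)^2 = 20,000 × 1.075369 = $21,507.38.
Effective rate on net proceeds: 21,507.38 / 19,575 − 1 = 0.098717 = 9.872%.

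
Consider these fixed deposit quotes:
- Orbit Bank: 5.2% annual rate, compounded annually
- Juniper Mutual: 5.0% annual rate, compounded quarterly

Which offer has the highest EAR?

Orbit Bank

Orbit Bank: compounded annually, EAR = 5.200%
Juniper Mutual: (1 + 0.050/4)^4 − 1 = 5.095%
The highest effective annual rate is Orbit Bank at 5.200%.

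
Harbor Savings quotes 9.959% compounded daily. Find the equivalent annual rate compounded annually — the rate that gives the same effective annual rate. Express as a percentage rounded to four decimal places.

10.4703%

EAR = (1 + 0.09959/365)^365 − 1 = 0.104703.
Compounded annually, the equivalent nominal rate is the EAR itself: 10.4703%.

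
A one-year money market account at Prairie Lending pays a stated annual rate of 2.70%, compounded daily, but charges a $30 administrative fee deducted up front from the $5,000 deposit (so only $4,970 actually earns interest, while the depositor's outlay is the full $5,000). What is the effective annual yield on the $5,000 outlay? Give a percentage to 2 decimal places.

Value after one year: 4,970 × (1 + 0.0270/365)^365 = 4,970 × 1.027367 = $5,106.01.
Effective yield on the $5,000 outlay: 5,106.01 / 5,000 − 1 = 0.021203 = 2.12%.

2.12%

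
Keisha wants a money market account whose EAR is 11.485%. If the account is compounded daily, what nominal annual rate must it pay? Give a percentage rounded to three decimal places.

(1 + r/365)^365 − 1 = 0.11485, so 1 + r/365 = 1.11485^(1/365).
r/365 = 0.000298, so r = 0.108736 = 10.874%.

10.874%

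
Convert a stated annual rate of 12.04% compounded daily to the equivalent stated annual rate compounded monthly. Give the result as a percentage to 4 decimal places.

12.0986%

EAR = (1 + 0.1204/365)^365 − 1 = 0.127926.
Solve (1 + r/12)^12 = 1.127926: r/12 = 1.127926^(1/12) − 1 = 0.010082, so r = 0.120986 = 12.0986%.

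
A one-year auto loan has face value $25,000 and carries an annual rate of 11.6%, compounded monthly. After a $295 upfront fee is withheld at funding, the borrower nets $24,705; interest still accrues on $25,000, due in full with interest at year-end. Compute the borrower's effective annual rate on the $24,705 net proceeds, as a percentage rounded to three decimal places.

13.577%

Amount owed after one year: 25,000 × (1 + 0.116/12)^12 = 25,000 × 1.122370 = $28,059.26.
Effective rate on net proceeds: 28,059.26 / 24,705 − 1 = 0.135773 = 13.577%.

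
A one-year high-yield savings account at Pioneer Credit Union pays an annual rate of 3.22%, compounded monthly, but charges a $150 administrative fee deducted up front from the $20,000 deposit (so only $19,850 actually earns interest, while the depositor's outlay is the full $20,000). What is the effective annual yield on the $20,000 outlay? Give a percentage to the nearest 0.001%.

Value after one year: 19,850 × (1 + 0.0322/12)^12 = 19,850 × 1.032679 = $20,498.69.
Effective yield on the $20,000 outlay: 20,498.69 / 20,000 − 1 = 0.024934 = 2.493%.

2.493%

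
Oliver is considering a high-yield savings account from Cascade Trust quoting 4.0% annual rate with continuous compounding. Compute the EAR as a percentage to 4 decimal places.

4.0811%

With continuous compounding, EAR = e^0.040 − 1.
e^0.040 = 1.040811, so EAR = 0.040811 = 4.0811%.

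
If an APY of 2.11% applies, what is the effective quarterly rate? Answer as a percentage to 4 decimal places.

The per-quarter rate i satisfies (1 + i)^4 = 1 + 0.0211.
i = 1.0211^(1/4) − 1 = 0.0052338 = 0.5234%.

0.5234%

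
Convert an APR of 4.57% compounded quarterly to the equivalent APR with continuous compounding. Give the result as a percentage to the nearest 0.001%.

4.544%

EAR = (1 + 0.0457/4)^4 − 1 = 0.046489.
Equivalent continuous rate: r = ln(1 + 0.046489) = 0.045441 = 4.544%.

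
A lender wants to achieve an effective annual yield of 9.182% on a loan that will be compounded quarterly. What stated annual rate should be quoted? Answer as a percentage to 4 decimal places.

(1 + r/4)^4 − 1 = 0.09182, so 1 + r/4 = 1.09182^(1/4).
r/4 = 0.022204, so r = 0.088818 = 8.8818%.

8.8818%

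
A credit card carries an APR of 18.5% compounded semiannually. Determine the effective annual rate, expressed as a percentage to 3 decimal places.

19.356%

EAR = (1 + 0.185/2)^2 − 1.
= (1 + 0.092500)^2 − 1 = 1.193556 − 1 = 19.356%.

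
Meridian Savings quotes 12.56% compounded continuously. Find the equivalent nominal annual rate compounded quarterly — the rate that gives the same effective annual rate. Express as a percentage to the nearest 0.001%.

EAR under continuous compounding: e^0.1256 − 1 = 0.133829.
Solve (1 + r/4)^4 = 1.133829: r/4 = 1.133829^(1/4) − 1 = 0.031898, so r = 0.127593 = 12.759%.

12.759%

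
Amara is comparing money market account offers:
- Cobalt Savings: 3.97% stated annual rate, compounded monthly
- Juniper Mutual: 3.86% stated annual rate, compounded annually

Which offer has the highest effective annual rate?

Cobalt Savings

Cobalt Savings: (1 + 0.0397/12)^12 − 1 = 4.043%
Juniper Mutual: compounded annually, EAR = 3.860%
The highest effective annual rate is Cobalt Savings at 4.043%.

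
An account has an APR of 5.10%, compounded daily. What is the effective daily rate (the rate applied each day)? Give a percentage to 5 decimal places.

With a nominal annual rate compounded daily, the periodic rate is the nominal rate divided by 365.
i = 0.0510 / 365 = 0.0001397 = 0.01397%.

0.01397%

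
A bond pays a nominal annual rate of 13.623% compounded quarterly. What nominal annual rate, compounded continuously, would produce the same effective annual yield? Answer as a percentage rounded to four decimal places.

EAR = (1 + 0.13623/4)^4 − 1 = 0.143349.
Equivalent continuous rate: r = ln(1 + 0.143349) = 0.133962 = 13.3962%.

13.3962%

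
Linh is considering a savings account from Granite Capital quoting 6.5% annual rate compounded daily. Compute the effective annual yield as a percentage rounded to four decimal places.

EAR = (1 + 0.065/365)^365 − 1.
= (1 + 0.000178)^365 − 1 = 1.067153 − 1 = 6.7153%.

6.7153%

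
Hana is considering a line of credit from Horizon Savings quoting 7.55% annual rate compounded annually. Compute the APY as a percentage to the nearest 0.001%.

Annual compounding means the effective rate equals the nominal rate: 7.550%.

7.550%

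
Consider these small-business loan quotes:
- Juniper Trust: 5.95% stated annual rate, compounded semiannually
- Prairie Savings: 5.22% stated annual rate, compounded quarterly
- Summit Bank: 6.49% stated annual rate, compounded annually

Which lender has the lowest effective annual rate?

Juniper Trust: (1 + 0.0595/2)^2 − 1 = 6.039%
Prairie Savings: (1 + 0.0522/4)^4 − 1 = 5.323%
Summit Bank: compounded annually, EAR = 6.490%
The lowest effective annual rate is Prairie Savings at 5.323%.

Prairie Savings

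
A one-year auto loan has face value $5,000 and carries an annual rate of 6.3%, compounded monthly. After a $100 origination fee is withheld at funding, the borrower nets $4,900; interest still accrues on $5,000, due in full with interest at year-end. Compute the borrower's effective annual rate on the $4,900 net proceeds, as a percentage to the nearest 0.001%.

8.658%

Amount owed after one year: 5,000 × (1 + 0.063/12)^12 = 5,000 × 1.064851 = $5,324.26.
Effective rate on net proceeds: 5,324.26 / 4,900 − 1 = 0.086583 = 8.658%.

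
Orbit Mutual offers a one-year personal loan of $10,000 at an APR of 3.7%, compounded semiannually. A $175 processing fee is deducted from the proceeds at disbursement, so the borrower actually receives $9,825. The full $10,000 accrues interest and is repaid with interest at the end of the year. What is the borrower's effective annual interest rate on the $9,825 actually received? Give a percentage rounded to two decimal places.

Amount owed after one year: 10,000 × (1 + 0.037/2)^2 = 10,000 × 1.037342 = $10,373.42.
Effective rate on net proceeds: 10,373.42 / 9,825 − 1 = 0.055819 = 5.58%.

5.58%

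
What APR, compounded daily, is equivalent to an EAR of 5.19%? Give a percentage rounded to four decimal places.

(1 + r/365)^365 − 1 = 0.0519, so 1 + r/365 = 1.0519^(1/365).
r/365 = 0.000139, so r = 0.050602 = 5.0602%.

5.0602%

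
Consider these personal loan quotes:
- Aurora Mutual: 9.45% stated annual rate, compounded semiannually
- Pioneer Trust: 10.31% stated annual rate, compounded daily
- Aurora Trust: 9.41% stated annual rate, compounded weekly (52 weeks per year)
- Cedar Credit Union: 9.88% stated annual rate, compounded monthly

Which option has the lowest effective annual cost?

Aurora Mutual: (1 + 0.0945/2)^2 − 1 = 9.673%
Pioneer Trust: (1 + 0.1031/365)^365 − 1 = 10.859%
Aurora Trust: (1 + 0.0941/52)^52 − 1 = 9.858%
Cedar Credit Union: (1 + 0.0988/12)^12 − 1 = 10.340%
The lowest effective annual rate is Aurora Mutual at 9.673%.

Aurora Mutual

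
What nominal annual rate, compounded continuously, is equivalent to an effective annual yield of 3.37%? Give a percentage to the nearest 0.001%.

3.314%

Continuous: nominal r satisfies e^r − 1 = 0.0337.
r = ln(1 + 0.0337) = ln(1.0337) = 0.033145 = 3.314%.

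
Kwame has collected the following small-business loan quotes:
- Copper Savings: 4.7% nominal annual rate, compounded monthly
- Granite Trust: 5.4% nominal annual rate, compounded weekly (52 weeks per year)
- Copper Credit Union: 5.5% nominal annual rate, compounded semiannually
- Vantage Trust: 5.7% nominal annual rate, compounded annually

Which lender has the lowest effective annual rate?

Copper Savings

Copper Savings: (1 + 0.047/12)^12 − 1 = 4.803%
Granite Trust: (1 + 0.054/52)^52 − 1 = 5.546%
Copper Credit Union: (1 + 0.055/2)^2 − 1 = 5.576%
Vantage Trust: compounded annually, EAR = 5.700%
The lowest effective annual rate is Copper Savings at 4.803%.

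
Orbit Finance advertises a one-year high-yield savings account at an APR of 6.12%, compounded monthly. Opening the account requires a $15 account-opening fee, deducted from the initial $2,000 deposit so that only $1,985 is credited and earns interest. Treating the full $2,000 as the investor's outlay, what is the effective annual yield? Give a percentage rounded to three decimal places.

Value after one year: 1,985 × (1 + 0.0612/12)^12 = 1,985 × 1.062946 = $2,109.95.
Effective yield on the $2,000 outlay: 2,109.95 / 2,000 − 1 = 0.054974 = 5.497%.

5.497%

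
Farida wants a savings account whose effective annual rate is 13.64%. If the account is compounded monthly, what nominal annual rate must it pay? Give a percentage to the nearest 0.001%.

12.855%

(1 + r/12)^12 − 1 = 0.1364, so 1 + r/12 = 1.1364^(1/12).
r/12 = 0.010712, so r = 0.128549 = 12.855%.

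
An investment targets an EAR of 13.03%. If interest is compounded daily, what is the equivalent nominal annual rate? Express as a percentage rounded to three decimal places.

12.250%

(1 + r/365)^365 − 1 = 0.1303, so 1 + r/365 = 1.1303^(1/365).
r/365 = 0.000336, so r = 0.122504 = 12.250%.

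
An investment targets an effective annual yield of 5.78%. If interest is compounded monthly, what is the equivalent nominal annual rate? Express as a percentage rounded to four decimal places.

(1 + r/12)^12 − 1 = 0.0578, so 1 + r/12 = 1.0578^(1/12).
r/12 = 0.004694, so r = 0.056323 = 5.6323%.

5.6323%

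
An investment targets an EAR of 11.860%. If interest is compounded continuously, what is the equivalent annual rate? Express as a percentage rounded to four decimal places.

Continuous: nominal r satisfies e^r − 1 = 0.11860.
r = ln(1 + 0.11860) = ln(1.11860) = 0.112078 = 11.2078%.

11.2078%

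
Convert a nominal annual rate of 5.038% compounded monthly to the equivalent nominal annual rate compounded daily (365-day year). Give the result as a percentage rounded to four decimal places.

5.0278%

EAR = (1 + 0.05038/12)^12 − 1 = 0.051560.
Solve (1 + r/365)^365 = 1.051560: r/365 = 1.051560^(1/365) − 1 = 0.000138, so r = 0.050278 = 5.0278%.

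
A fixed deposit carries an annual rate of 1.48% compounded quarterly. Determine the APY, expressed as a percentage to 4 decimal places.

1.4882%

EAR = (1 + 0.0148/4)^4 − 1.
= (1 + 0.003700)^4 − 1 = 1.014882 − 1 = 1.4882%.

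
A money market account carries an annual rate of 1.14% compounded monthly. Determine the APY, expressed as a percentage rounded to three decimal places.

EAR = (1 + 0.0114/12)^12 − 1.
= (1 + 0.000950)^12 − 1 = 1.011460 − 1 = 1.146%.

1.146%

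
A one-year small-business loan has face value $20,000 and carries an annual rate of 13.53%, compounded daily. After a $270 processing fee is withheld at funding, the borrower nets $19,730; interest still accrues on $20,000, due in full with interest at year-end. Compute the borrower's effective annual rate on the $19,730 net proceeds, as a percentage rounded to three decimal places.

16.052%

Amount owed after one year: 20,000 × (1 + 0.1353/365)^365 = 20,000 × 1.144851 = $22,897.03.
Effective rate on net proceeds: 22,897.03 / 19,730 − 1 = 0.160518 = 16.052%.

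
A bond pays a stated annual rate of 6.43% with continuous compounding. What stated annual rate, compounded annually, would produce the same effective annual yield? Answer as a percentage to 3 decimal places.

6.641%

EAR under continuous compounding: e^0.0643 − 1 = 0.066412.
Compounded annually, the equivalent nominal rate is the EAR itself: 6.641%.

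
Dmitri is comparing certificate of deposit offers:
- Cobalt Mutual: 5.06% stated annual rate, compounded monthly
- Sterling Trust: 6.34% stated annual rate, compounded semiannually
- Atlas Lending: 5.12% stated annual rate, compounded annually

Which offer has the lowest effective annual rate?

Cobalt Mutual: (1 + 0.0506/12)^12 − 1 = 5.179%
Sterling Trust: (1 + 0.0634/2)^2 − 1 = 6.440%
Atlas Lending: compounded annually, EAR = 5.120%
The lowest effective annual rate is Atlas Lending at 5.120%.

Atlas Lending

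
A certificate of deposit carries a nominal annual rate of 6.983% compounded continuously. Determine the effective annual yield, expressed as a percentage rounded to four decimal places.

7.2326%

With continuous compounding, EAR = e^0.06983 − 1.
e^0.06983 = 1.072326, so EAR = 0.072326 = 7.2326%.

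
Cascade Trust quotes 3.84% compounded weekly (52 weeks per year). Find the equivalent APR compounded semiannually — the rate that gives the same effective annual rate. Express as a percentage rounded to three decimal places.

EAR = (1 + 0.0384/52)^52 − 1 = 0.039132.
Solve (1 + r/2)^2 = 1.039132: r/2 = 1.039132^(1/2) − 1 = 0.019378, so r = 0.038757 = 3.876%.

3.876%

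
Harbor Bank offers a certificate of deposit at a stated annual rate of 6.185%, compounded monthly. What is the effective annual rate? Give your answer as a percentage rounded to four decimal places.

6.3634%

EAR = (1 + 0.06185/12)^12 − 1.
= 1.063634 − 1 = 6.3634%.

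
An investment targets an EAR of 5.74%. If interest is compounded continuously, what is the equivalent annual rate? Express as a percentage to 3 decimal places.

Continuous: nominal r satisfies e^r − 1 = 0.0574.
r = ln(1 + 0.0574) = ln(1.0574) = 0.055813 = 5.581%.

5.581%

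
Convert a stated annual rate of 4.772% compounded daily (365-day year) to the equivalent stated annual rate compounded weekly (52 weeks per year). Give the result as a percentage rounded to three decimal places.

EAR = (1 + 0.04772/365)^365 − 1 = 0.048874.
Solve (1 + r/52)^52 = 1.048874: r/52 = 1.048874^(1/52) − 1 = 0.000918, so r = 0.047739 = 4.774%.

4.774%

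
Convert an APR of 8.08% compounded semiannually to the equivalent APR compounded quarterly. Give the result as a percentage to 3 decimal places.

EAR = (1 + 0.0808/2)^2 − 1 = 0.082432.
Solve (1 + r/4)^4 = 1.082432: r/4 = 1.082432^(1/4) − 1 = 0.020000, so r = 0.080000 = 8.000%.

8.000%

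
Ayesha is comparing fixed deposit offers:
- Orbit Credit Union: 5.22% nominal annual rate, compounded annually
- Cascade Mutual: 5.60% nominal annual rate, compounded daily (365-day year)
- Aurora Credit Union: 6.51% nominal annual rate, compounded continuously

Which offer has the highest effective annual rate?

Aurora Credit Union

Orbit Credit Union: compounded annually, EAR = 5.220%
Cascade Mutual: (1 + 0.0560/365)^365 − 1 = 5.759%
Aurora Credit Union: e^0.0651 − 1 = 6.727%
The highest effective annual rate is Aurora Credit Union at 6.727%.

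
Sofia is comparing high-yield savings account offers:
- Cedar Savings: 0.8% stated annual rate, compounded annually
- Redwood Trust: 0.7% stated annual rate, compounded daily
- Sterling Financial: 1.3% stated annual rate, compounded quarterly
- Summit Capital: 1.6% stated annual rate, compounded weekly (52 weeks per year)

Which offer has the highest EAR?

Cedar Savings: compounded annually, EAR = 0.800%
Redwood Trust: (1 + 0.007/365)^365 − 1 = 0.702%
Sterling Financial: (1 + 0.013/4)^4 − 1 = 1.306%
Summit Capital: (1 + 0.016/52)^52 − 1 = 1.613%
The highest effective annual rate is Summit Capital at 1.613%.

Summit Capital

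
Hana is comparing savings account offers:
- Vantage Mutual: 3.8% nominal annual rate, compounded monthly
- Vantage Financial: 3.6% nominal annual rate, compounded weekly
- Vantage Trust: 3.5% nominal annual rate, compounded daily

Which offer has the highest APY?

Vantage Mutual: (1 + 0.038/12)^12 − 1 = 3.867%
Vantage Financial: (1 + 0.036/52)^52 − 1 = 3.664%
Vantage Trust: (1 + 0.035/365)^365 − 1 = 3.562%
The highest effective annual rate is Vantage Mutual at 3.867%.

Vantage Mutual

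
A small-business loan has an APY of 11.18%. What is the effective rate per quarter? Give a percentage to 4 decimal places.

The per-quarter rate i satisfies (1 + i)^4 = 1 + 0.1118.
i = 1.1118^(1/4) − 1 = 0.0268492 = 2.6849%.

2.6849%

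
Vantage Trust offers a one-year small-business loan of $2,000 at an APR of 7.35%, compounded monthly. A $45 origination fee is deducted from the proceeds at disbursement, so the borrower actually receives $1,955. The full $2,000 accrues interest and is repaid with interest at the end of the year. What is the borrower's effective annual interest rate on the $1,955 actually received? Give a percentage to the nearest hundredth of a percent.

10.08%

Amount owed after one year: 2,000 × (1 + 0.0735/12)^12 = 2,000 × 1.076027 = $2,152.05.
Effective rate on net proceeds: 2,152.05 / 1,955 − 1 = 0.100795 = 10.08%.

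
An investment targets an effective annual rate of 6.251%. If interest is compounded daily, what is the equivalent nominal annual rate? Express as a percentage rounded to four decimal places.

6.0639%

(1 + r/365)^365 − 1 = 0.06251, so 1 + r/365 = 1.06251^(1/365).
r/365 = 0.000166, so r = 0.060639 = 6.0639%.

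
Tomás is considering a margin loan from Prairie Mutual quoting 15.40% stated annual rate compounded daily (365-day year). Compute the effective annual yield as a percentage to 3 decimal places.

16.645%

EAR = (1 + 0.1540/365)^365 − 1.
= (1 + 0.000422)^365 − 1 = 1.166453 − 1 = 16.645%.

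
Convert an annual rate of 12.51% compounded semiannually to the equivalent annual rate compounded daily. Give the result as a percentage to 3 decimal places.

EAR = (1 + 0.1251/2)^2 − 1 = 0.129013.
Solve (1 + r/365)^365 = 1.129013: r/365 = 1.129013^(1/365) − 1 = 0.000333, so r = 0.121364 = 12.136%.

12.136%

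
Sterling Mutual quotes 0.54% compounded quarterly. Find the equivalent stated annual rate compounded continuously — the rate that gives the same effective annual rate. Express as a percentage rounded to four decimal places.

EAR = (1 + 0.0054/4)^4 − 1 = 0.005411.
Equivalent continuous rate: r = ln(1 + 0.005411) = 0.005396 = 0.5396%.

0.5396%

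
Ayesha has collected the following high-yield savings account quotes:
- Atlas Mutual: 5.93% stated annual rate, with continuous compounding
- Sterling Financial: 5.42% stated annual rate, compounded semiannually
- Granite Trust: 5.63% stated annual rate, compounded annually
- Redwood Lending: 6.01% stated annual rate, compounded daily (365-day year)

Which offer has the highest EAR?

Redwood Lending

Atlas Mutual: e^0.0593 − 1 = 6.109%
Sterling Financial: (1 + 0.0542/2)^2 − 1 = 5.493%
Granite Trust: compounded annually, EAR = 5.630%
Redwood Lending: (1 + 0.0601/365)^365 − 1 = 6.194%
The highest effective annual rate is Redwood Lending at 6.194%.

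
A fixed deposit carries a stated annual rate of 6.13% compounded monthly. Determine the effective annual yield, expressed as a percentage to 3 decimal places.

EAR = (1 + 0.0613/12)^12 − 1.
= (1 + 0.005108)^12 − 1 = 1.063052 − 1 = 6.305%.

6.305%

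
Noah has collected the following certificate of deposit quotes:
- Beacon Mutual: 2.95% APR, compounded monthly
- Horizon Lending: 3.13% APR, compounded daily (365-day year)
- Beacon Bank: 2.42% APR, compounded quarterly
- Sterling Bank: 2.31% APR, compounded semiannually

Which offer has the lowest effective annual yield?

Beacon Mutual: (1 + 0.0295/12)^12 − 1 = 2.990%
Horizon Lending: (1 + 0.0313/365)^365 − 1 = 3.179%
Beacon Bank: (1 + 0.0242/4)^4 − 1 = 2.442%
Sterling Bank: (1 + 0.0231/2)^2 − 1 = 2.323%
The lowest effective annual rate is Sterling Bank at 2.323%.

Sterling Bank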